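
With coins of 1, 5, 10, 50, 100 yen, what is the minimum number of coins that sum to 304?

7

Use the largest denomination that fits, subtract, and repeat.
304 = 3×100 + 4×1
Total coins = 3 + 4 = 7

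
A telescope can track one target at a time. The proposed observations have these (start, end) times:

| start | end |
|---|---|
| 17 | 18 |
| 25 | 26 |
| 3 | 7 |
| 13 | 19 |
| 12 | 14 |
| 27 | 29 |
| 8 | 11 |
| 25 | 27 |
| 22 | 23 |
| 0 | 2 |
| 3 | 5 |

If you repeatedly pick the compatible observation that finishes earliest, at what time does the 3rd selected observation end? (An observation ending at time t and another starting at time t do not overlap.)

Greedy by earliest finish: after sorting by end time, pick each interval compatible with the last pick.
Sorted by end: (0,2)  (3,5)  (3,7)  (8,11)  (12,14)  (17,18)  (13,19)  (22,23)  (25,26)  (25,27)  (27,29)
take (0,2); take (3,5); take (8,11); take (12,14); take (17,18); skip (13,19); take (22,23); take (25,26); skip (25,27); take (27,29).
Selected: (0,2) (3,5) (8,11) (12,14) (17,18) (22,23) (25,26) (27,29)

11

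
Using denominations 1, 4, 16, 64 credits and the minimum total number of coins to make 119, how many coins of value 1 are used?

Use the largest denomination that fits, subtract, and repeat.
119 − 1×64→55 − 3×16→7 − 1×4→3 − 3×1→0
Count of 1: 3

3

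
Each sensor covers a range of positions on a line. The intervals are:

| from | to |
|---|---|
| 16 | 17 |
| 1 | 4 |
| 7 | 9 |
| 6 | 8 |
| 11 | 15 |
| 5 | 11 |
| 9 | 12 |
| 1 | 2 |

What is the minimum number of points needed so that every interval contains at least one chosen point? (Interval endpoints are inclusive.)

Process intervals by earliest right end; each time one isn't hit yet, stab at its right endpoint.
By right end: [1,2]  [1,4]  [6,8]  [7,9]  [5,11]  [9,12]  [11,15]  [16,17]
[1,2] uncovered → point at 2; [6,8] uncovered → point at 8; [9,12] uncovered → point at 12; [16,17] uncovered → point at 17.
Points: 2, 8, 12, 17 (4 total).

4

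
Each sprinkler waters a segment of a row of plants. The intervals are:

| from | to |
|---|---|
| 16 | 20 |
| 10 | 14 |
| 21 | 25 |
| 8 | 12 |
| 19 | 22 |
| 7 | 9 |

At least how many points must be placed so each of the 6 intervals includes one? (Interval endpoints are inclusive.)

Sort by right endpoint; whenever an interval is uncovered, place a point at its right end.
By right end: [7,9]  [8,12]  [10,14]  [16,20]  [19,22]  [21,25]
[7,9] uncovered → point at 9; [10,14] uncovered → point at 14; [16,20] uncovered → point at 20; [21,25] uncovered → point at 25.
Points: 9, 14, 20, 25 (4 total).

4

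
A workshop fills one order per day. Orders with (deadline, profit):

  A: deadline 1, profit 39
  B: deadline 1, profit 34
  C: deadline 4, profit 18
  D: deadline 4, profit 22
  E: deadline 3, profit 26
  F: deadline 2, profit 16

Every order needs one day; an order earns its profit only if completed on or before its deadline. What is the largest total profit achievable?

Take jobs in profit order; each goes to the latest open slot no later than its deadline.
Profit order: A=39 B=34 E=26 D=22 C=18 F=16
Assign: A→slot 1, B skipped, E→slot 3, D→slot 4, C→slot 2, F skipped.
Slots: [1:A] [2:C] [3:E] [4:D]
Profit = 39 + 18 + 26 + 22 = 105

105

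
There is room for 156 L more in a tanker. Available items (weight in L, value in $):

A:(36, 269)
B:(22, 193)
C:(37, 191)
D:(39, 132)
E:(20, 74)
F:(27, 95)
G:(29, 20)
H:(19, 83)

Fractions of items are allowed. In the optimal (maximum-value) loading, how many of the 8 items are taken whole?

5

Sort by value per unit weight and fill in that order.
Ratios (sorted): B 8.77, A 7.47, C 5.16, H 4.37, E 3.70, F 3.52, D 3.38, G 0.69
take B (22 @ 193); take A (36 @ 269); take C (37 @ 191); take H (19 @ 83); take E (20 @ 74); take 22/27 of F → 77.41. Capacity used 156/156.
5 item(s) taken whole; one partial (take 22/27 of F).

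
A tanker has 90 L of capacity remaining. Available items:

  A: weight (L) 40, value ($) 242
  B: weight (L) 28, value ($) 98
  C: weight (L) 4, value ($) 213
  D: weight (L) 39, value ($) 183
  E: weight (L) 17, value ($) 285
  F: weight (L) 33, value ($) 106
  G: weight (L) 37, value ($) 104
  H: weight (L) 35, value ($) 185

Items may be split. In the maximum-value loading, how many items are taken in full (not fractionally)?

Order: C (213/4=53.25) > E (285/17=16.76) > A (242/40=6.05) > H (185/35=5.29) > D (183/39=4.69) > B (98/28=3.50) > F (106/33=3.21) > G (104/37=2.81)
Fill: take C (4 @ 213) → take E (17 @ 285) → take A (40 @ 242) → take 29/35 of H → 153.29; 90/90 used.
3 item(s) taken whole; one partial (take 29/35 of H).

3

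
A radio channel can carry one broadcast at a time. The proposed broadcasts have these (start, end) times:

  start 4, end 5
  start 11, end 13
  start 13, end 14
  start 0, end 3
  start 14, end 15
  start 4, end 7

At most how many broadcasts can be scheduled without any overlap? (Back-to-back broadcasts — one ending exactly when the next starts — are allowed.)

Order by finish time; keep every interval that doesn't clash with the previous kept one.
By end time: (0,3), (4,5), (4,7), (11,13), (13,14), (14,15).
Pick (0,3); next start ≥ 3 → (4,5); next start ≥ 5 → (11,13); next start ≥ 13 → (13,14); next start ≥ 14 → (14,15).
Selected 5 broadcasts.

5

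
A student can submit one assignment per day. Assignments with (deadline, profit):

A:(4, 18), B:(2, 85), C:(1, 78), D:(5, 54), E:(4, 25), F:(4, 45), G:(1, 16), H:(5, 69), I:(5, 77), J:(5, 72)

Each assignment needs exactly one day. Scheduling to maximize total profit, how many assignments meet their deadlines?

5

Profit order: B=85 C=78 I=77 J=72 H=69 D=54 F=45 E=25 A=18 G=16
Assign: B→slot 2, C→slot 1, I→slot 5, J→slot 4, H→slot 3, D skipped, F skipped, E skipped, A skipped, G skipped.
Slots: [1:C] [2:B] [3:H] [4:J] [5:I]
5 of 10 scheduled.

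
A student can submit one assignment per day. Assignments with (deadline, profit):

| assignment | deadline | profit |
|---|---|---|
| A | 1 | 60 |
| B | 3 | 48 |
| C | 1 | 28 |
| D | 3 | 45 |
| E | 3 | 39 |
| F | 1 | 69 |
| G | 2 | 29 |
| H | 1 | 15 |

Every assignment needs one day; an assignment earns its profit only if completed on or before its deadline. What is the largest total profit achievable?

Take jobs in profit order; each goes to the latest open slot no later than its deadline.
By profit: F(d1,69), A(d1,60), B(d3,48), D(d3,45), E(d3,39), G(d2,29), C(d1,28), H(d1,15)
F→slot 1; A skipped; B→slot 3; D→slot 2; E skipped; G skipped; C skipped; H skipped.
Profit = 69 + 45 + 48 = 162

162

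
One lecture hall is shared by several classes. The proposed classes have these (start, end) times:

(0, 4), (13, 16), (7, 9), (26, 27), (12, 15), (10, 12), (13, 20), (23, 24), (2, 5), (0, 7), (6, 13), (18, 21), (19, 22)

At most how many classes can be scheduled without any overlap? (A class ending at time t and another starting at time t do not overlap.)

7

By end time: (0,4), (2,5), (0,7), (7,9), (10,12), (6,13), (12,15), (13,16), (13,20), (18,21), (19,22), (23,24), (26,27).
Pick (0,4); next start ≥ 4 → (7,9); next start ≥ 9 → (10,12); next start ≥ 12 → (12,15); next start ≥ 15 → (18,21); next start ≥ 21 → (23,24); next start ≥ 24 → (26,27).
Selected 7 classes.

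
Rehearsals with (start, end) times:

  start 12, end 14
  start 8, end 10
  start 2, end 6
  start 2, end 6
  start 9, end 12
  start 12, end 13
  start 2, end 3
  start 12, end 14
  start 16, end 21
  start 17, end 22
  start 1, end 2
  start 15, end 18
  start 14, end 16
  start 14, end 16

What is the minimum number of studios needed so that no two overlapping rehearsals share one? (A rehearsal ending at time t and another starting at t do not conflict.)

Events (time:±→running): 1:+→1 2:-→0 2:+→1 2:+→2 2:+→3 … peak 3.

3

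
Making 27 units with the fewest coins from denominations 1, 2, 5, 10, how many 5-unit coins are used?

1

Greedy: take as many of the largest coin as possible, then repeat with the remainder.
27 − 2×10→7 − 1×5→2 − 1×2→0
Count of 5: 1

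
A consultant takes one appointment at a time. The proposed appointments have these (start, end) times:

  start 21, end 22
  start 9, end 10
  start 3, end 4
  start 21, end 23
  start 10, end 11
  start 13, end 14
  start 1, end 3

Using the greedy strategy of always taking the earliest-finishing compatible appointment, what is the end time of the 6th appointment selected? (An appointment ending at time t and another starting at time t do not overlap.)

22

Greedy by earliest finish: after sorting by end time, pick each interval compatible with the last pick.
By end time: (1,3), (3,4), (9,10), (10,11), (13,14), (21,22), (21,23).
Pick (1,3); next start ≥ 3 → (3,4); next start ≥ 4 → (9,10); next start ≥ 10 → (10,11); next start ≥ 11 → (13,14); next start ≥ 14 → (21,22).
Selected: (1,3) (3,4) (9,10) (10,11) (13,14) (21,22)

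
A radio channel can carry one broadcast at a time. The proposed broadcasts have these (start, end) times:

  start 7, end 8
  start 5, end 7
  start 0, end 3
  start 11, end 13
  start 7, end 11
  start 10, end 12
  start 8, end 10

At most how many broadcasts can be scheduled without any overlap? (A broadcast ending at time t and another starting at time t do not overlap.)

5

Sorted by end: (0,3)  (5,7)  (7,8)  (8,10)  (7,11)  (10,12)  (11,13)
take (0,3); take (5,7); take (7,8); take (8,10); take (10,12).
Selected 5 broadcasts.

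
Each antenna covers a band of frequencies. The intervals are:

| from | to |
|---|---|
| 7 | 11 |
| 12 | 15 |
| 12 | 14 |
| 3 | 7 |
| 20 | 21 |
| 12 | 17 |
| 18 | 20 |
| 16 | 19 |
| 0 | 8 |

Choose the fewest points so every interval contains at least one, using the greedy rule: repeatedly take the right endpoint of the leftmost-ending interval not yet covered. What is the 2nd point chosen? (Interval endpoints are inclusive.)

Sort by right endpoint; whenever an interval is uncovered, place a point at its right end.
By right end: [3,7]  [0,8]  [7,11]  [12,14]  [12,15]  [12,17]  [16,19]  [18,20]  [20,21]
[3,7] uncovered → point at 7; [12,14] uncovered → point at 14; [16,19] uncovered → point at 19; [20,21] uncovered → point at 21.
Points: 7, 14, 19, 21 (4 total).

14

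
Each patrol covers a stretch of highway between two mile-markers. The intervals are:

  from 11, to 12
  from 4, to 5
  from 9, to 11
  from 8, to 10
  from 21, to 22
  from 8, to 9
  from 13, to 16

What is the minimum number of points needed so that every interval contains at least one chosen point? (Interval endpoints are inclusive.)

5

Process intervals by earliest right end; each time one isn't hit yet, stab at its right endpoint.
Sorted: [4,5] [8,9] [8,10] [9,11] [11,12] [13,16] [21,22]
{[4,5]} hit by 5; {[8,9],[8,10],[9,11]} hit by 9; {[11,12]} hit by 12; {[13,16]} hit by 16; {[21,22]} hit by 22.
Points: 5, 9, 12, 16, 22 (5 total).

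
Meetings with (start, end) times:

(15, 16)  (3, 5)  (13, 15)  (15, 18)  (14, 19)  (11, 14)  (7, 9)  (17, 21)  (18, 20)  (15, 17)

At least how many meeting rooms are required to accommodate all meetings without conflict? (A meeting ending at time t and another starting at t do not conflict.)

4

The answer is the maximum number of intervals overlapping at any instant.
Events (time:±→running): 3:+→1 5:-→0 7:+→1 9:-→0 11:+→1 13:+→2 14:-→1 14:+→2 15:-→1 15:+→2 15:+→3 15:+→4 … peak 4.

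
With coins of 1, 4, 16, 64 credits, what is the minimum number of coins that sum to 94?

7

94 = 1×64 + 1×16 + 3×4 + 2×1
Total coins = 1 + 1 + 3 + 2 = 7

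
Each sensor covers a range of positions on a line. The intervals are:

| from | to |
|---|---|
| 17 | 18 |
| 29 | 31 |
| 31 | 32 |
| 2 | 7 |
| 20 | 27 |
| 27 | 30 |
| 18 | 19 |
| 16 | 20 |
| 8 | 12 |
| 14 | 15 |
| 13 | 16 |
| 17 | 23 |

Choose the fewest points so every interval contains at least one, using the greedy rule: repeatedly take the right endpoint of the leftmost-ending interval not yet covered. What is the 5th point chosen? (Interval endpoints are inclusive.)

Process intervals by earliest right end; each time one isn't hit yet, stab at its right endpoint.
By right end: [2,7]  [8,12]  [14,15]  [13,16]  [17,18]  [18,19]  [16,20]  [17,23]  [20,27]  [27,30]  [29,31]  [31,32]
[2,7] uncovered → point at 7; [8,12] uncovered → point at 12; [14,15] uncovered → point at 15; [17,18] uncovered → point at 18; [20,27] uncovered → point at 27; [29,31] uncovered → point at 31.
Points: 7, 12, 15, 18, 27, 31 (6 total).

27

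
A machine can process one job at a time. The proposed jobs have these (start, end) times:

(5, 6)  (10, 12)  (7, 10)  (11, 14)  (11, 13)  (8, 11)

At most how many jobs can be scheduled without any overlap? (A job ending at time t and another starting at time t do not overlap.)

Sort by end time and greedily take each interval whose start is ≥ the last chosen end.
Sorted by end: (5,6)  (7,10)  (8,11)  (10,12)  (11,13)  (11,14)
take (5,6); take (7,10); skip (8,11); take (10,12); skip (11,14).
Selected 3 jobs.

3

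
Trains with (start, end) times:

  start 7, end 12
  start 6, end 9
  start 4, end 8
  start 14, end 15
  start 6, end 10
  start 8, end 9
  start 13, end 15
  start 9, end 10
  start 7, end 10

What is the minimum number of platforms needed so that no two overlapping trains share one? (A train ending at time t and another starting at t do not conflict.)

5

starts: [4, 6, 6, 7, 7, 8, 9, 13, 14]
ends:   [8, 9, 9, 10, 10, 10, 12, 15, 15]
s4→1 s6→2 s6→3 s7→4 s7→5  — peak 5.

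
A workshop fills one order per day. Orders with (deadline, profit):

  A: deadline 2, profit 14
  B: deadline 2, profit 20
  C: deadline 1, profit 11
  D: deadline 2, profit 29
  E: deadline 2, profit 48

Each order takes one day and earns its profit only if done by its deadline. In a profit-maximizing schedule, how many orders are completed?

Take jobs in profit order; each goes to the latest open slot no later than its deadline.
Profit order: E=48 D=29 B=20 A=14 C=11
Assign: E→slot 2, D→slot 1, B skipped, A skipped, C skipped.
Slots: [1:D] [2:E]
2 of 5 scheduled.

2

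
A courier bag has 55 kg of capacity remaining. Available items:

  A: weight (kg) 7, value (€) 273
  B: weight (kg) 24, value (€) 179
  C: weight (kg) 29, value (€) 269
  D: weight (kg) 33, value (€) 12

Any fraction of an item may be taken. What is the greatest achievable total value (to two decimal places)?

Sort by value per unit weight and fill in that order.
Order: A (273/7=39.00) > C (269/29=9.28) > B (179/24=7.46) > D (12/33=0.36)
Fill: take A (7 @ 273) → take C (29 @ 269) → take 19/24 of B → 141.71; 55/55 used.
Total value = 683.71

683.71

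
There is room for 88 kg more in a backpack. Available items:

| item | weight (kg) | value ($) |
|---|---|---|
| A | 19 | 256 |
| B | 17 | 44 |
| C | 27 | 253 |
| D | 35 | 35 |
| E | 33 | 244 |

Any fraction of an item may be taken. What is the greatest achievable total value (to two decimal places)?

776.29

Greedy by value/weight ratio, highest first.
Order: A (256/19=13.47) > C (253/27=9.37) > E (244/33=7.39) > B (44/17=2.59) > D (35/35=1.00)
Fill: take A (19 @ 256) → take C (27 @ 253) → take E (33 @ 244) → take 9/17 of B → 23.29; 88/88 used.
Total value = 776.29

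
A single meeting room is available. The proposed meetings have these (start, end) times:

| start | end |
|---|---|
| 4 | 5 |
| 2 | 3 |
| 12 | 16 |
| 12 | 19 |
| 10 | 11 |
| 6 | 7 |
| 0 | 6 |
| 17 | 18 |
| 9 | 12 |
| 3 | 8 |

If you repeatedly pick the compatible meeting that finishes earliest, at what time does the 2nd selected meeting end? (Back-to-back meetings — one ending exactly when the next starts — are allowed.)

5

Greedy by earliest finish: after sorting by end time, pick each interval compatible with the last pick.
By end time: (2,3), (4,5), (0,6), (6,7), (3,8), (10,11), (9,12), (12,16), (17,18), (12,19).
Pick (2,3); next start ≥ 3 → (4,5); next start ≥ 5 → (6,7); next start ≥ 7 → (10,11); next start ≥ 11 → (12,16); next start ≥ 16 → (17,18).
Selected: (2,3) (4,5) (6,7) (10,11) (12,16) (17,18)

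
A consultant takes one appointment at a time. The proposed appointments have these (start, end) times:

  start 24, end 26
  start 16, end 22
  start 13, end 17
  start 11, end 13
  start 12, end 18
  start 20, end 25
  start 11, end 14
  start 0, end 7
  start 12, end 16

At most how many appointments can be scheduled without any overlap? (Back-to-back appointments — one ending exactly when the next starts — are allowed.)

Order by finish time; keep every interval that doesn't clash with the previous kept one.
By end time: (0,7), (11,13), (11,14), (12,16), (13,17), (12,18), (16,22), (20,25), (24,26).
Pick (0,7); next start ≥ 7 → (11,13); next start ≥ 13 → (13,17); next start ≥ 17 → (20,25).
Selected 4 appointments.

4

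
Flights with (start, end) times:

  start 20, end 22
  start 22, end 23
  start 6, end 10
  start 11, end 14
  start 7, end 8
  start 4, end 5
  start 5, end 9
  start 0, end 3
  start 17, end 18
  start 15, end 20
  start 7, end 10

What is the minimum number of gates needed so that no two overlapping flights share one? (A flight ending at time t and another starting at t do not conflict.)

Events (time:±→running): 0:+→1 3:-→0 4:+→1 5:-→0 5:+→1 6:+→2 7:+→3 7:+→4 … peak 4.

4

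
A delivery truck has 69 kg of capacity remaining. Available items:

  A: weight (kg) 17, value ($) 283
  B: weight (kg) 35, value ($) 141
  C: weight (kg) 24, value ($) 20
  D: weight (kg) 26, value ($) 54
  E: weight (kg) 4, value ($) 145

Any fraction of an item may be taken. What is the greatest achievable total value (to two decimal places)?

Sort by value per unit weight and fill in that order.
Ratios (sorted): E 36.25, A 16.65, B 4.03, D 2.08, C 0.83
take E (4 @ 145); take A (17 @ 283); take B (35 @ 141); take 13/26 of D → 27.00. Capacity used 69/69.
Total value = 596.00

596.00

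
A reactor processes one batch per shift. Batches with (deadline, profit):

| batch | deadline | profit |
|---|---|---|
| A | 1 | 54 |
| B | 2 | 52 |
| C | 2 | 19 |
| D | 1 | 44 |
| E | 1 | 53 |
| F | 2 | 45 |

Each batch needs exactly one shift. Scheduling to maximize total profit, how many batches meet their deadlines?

By profit: A(d1,54), E(d1,53), B(d2,52), F(d2,45), D(d1,44), C(d2,19)
A→slot 1; E skipped; B→slot 2; F skipped; D skipped; C skipped.
2 of 6 scheduled.

2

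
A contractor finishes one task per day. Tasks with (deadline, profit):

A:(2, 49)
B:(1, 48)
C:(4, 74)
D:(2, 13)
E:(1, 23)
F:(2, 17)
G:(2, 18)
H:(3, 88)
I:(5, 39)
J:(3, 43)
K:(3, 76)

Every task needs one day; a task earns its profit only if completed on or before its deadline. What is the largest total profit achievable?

326

Take jobs in profit order; each goes to the latest open slot no later than its deadline.
Profit order: H=88 K=76 C=74 A=49 B=48 J=43 I=39 E=23 G=18 F=17 D=13
Assign: H→slot 3, K→slot 2, C→slot 4, A→slot 1, B skipped, J skipped, I→slot 5, E skipped, G skipped, F skipped, D skipped.
Slots: [1:A] [2:K] [3:H] [4:C] [5:I]
Profit = 49 + 76 + 88 + 74 + 39 = 326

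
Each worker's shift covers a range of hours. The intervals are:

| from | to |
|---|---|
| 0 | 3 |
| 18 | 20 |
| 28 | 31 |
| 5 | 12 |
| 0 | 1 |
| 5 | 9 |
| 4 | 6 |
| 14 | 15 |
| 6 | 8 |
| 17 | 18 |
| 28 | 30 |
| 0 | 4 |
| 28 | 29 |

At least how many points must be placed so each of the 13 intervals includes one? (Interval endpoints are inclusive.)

Sort by right endpoint; whenever an interval is uncovered, place a point at its right end.
Sorted: [0,1] [0,3] [0,4] [4,6] [6,8] [5,9] [5,12] [14,15] [17,18] [18,20] [28,29] [28,30] [28,31]
{[0,1],[0,3],[0,4]} hit by 1; {[4,6],[6,8],[5,9],[5,12]} hit by 6; {[14,15]} hit by 15; {[17,18],[18,20]} hit by 18; {[28,29],[28,30],[28,31]} hit by 29.
Points: 1, 6, 15, 18, 29 (5 total).

5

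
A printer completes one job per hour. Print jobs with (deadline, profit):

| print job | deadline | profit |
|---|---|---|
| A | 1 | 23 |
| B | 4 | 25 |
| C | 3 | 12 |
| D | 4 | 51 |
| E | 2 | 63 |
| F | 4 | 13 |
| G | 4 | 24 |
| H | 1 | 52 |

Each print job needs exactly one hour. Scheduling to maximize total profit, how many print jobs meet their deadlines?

Take jobs in profit order; each goes to the latest open slot no later than its deadline.
Profit order: E=63 H=52 D=51 B=25 G=24 A=23 F=13 C=12
Assign: E→slot 2, H→slot 1, D→slot 4, B→slot 3, G skipped, A skipped, F skipped, C skipped.
Slots: [1:H] [2:E] [3:B] [4:D]
4 of 8 scheduled.

4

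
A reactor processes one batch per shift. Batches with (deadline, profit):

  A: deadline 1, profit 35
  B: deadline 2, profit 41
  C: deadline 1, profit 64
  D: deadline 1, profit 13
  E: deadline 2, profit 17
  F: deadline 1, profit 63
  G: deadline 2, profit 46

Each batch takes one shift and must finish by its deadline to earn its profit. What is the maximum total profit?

Sort by profit descending; place each in the latest free slot ≤ its deadline.
Profit order: C=64 F=63 G=46 B=41 A=35 E=17 D=13
Assign: C→slot 1, F skipped, G→slot 2, B skipped, A skipped, E skipped, D skipped.
Slots: [1:C] [2:G]
Profit = 64 + 46 = 110

110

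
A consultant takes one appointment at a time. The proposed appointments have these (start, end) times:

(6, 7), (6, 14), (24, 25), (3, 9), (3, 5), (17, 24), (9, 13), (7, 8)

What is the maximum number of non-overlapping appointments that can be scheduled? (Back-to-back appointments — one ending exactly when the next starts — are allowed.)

6

Sorted by end: (3,5)  (6,7)  (7,8)  (3,9)  (9,13)  (6,14)  (17,24)  (24,25)
take (3,5); take (6,7); take (7,8); skip (3,9); take (9,13); take (17,24); take (24,25).
Selected 6 appointments.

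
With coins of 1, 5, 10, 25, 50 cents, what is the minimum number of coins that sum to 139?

Use the largest denomination that fits, subtract, and repeat.
139 − 2×50→39 − 1×25→14 − 1×10→4 − 4×1→0
Total coins = 2 + 1 + 1 + 4 = 8

8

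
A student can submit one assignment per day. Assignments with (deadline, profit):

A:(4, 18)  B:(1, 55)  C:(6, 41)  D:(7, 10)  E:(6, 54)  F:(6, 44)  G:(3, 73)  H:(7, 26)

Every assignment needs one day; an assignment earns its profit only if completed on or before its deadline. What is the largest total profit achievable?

311

Profit order: G=73 B=55 E=54 F=44 C=41 H=26 A=18 D=10
Assign: G→slot 3, B→slot 1, E→slot 6, F→slot 5, C→slot 4, H→slot 7, A→slot 2, D skipped.
Slots: [1:B] [2:A] [3:G] [4:C] [5:F] [6:E] [7:H]
Profit = 55 + 18 + 73 + 41 + 44 + 54 + 26 = 311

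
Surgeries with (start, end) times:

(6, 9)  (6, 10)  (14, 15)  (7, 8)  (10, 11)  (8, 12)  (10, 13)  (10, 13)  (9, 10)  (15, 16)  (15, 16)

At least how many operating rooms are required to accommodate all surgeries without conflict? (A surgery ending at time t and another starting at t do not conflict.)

Count concurrent intervals with a sweep; the peak is the room count.
starts: [6, 6, 7, 8, 9, 10, 10, 10, 14, 15, 15]
ends:   [8, 9, 10, 10, 11, 12, 13, 13, 15, 16, 16]
s6→1 s6→2 s7→3 e8→2 s8→3 e9→2 s9→3 e10→2 e10→1 s10→2 s10→3 s10→4  — peak 4.

4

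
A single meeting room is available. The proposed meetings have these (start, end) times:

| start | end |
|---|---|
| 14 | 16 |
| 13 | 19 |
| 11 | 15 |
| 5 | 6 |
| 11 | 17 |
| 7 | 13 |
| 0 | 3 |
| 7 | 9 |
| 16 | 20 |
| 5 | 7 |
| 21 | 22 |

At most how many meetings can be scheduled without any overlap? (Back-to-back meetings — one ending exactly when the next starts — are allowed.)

6

Greedy by earliest finish: after sorting by end time, pick each interval compatible with the last pick.
By end time: (0,3), (5,6), (5,7), (7,9), (7,13), (11,15), (14,16), (11,17), (13,19), (16,20), (21,22).
Pick (0,3); next start ≥ 3 → (5,6); next start ≥ 6 → (7,9); next start ≥ 9 → (11,15); next start ≥ 15 → (16,20); next start ≥ 20 → (21,22).
Selected 6 meetings.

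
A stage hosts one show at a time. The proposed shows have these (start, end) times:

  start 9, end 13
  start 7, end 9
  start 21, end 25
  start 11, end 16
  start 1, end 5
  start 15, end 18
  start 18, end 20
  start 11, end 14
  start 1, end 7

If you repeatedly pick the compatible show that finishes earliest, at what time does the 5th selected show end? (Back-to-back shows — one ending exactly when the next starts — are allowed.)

Order by finish time; keep every interval that doesn't clash with the previous kept one.
By end time: (1,5), (1,7), (7,9), (9,13), (11,14), (11,16), (15,18), (18,20), (21,25).
Pick (1,5); next start ≥ 5 → (7,9); next start ≥ 9 → (9,13); next start ≥ 13 → (15,18); next start ≥ 18 → (18,20); next start ≥ 20 → (21,25).
Selected: (1,5) (7,9) (9,13) (15,18) (18,20) (21,25)

20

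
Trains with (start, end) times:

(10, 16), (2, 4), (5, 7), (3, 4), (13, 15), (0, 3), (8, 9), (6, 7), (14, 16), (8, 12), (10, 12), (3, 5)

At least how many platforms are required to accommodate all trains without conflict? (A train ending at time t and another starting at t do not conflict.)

The answer is the maximum number of intervals overlapping at any instant.
Events (time:±→running): 0:+→1 2:+→2 3:-→1 3:+→2 3:+→3 … peak 3.

3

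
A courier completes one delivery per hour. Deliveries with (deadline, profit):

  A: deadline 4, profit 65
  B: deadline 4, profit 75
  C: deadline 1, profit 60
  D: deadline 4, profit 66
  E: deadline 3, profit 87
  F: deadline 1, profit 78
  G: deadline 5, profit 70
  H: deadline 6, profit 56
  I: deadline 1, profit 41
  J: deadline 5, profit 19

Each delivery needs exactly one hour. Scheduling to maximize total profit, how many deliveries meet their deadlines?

6

Sort by profit descending; place each in the latest free slot ≤ its deadline.
By profit: E(d3,87), F(d1,78), B(d4,75), G(d5,70), D(d4,66), A(d4,65), C(d1,60), H(d6,56), I(d1,41), J(d5,19)
E→slot 3; F→slot 1; B→slot 4; G→slot 5; D→slot 2; A skipped; C skipped; H→slot 6; I skipped; J skipped.
6 of 10 scheduled.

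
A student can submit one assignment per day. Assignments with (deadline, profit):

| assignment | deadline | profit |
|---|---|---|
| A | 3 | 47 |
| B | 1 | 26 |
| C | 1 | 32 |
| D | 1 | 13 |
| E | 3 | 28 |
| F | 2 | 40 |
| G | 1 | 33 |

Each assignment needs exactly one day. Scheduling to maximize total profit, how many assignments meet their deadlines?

3

By profit: A(d3,47), F(d2,40), G(d1,33), C(d1,32), E(d3,28), B(d1,26), D(d1,13)
A→slot 3; F→slot 2; G→slot 1; C skipped; E skipped; B skipped; D skipped.
3 of 7 scheduled.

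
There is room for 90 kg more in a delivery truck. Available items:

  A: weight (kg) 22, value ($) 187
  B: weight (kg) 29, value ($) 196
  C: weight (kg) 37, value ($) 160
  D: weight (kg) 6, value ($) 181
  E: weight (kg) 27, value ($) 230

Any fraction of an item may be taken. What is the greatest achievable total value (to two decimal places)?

Order: D (181/6=30.17) > E (230/27=8.52) > A (187/22=8.50) > B (196/29=6.76) > C (160/37=4.32)
Fill: take D (6 @ 181) → take E (27 @ 230) → take A (22 @ 187) → take B (29 @ 196) → take 6/37 of C → 25.95; 90/90 used.
Total value = 819.95

819.95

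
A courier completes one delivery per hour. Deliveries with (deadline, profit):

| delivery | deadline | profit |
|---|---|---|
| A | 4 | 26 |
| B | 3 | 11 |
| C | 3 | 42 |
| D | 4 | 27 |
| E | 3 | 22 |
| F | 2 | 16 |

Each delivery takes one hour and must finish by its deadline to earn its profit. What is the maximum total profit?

117

Take jobs in profit order; each goes to the latest open slot no later than its deadline.
By profit: C(d3,42), D(d4,27), A(d4,26), E(d3,22), F(d2,16), B(d3,11)
C→slot 3; D→slot 4; A→slot 2; E→slot 1; F skipped; B skipped.
Profit = 22 + 26 + 42 + 27 = 117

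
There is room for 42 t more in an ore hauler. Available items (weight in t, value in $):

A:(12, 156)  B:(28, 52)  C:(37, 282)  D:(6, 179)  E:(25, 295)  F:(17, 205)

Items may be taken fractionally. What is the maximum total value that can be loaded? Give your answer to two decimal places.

622.60

Order: D (179/6=29.83) > A (156/12=13.00) > F (205/17=12.06) > E (295/25=11.80) > C (282/37=7.62) > B (52/28=1.86)
Fill: take D (6 @ 179) → take A (12 @ 156) → take F (17 @ 205) → take 7/25 of E → 82.60; 42/42 used.
Total value = 622.60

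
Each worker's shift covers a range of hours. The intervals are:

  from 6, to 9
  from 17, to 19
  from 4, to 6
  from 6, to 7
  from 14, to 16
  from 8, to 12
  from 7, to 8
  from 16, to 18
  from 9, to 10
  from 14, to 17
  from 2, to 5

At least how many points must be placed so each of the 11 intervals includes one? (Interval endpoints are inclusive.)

5

Sort by right endpoint; whenever an interval is uncovered, place a point at its right end.
Sorted: [2,5] [4,6] [6,7] [7,8] [6,9] [9,10] [8,12] [14,16] [14,17] [16,18] [17,19]
{[2,5],[4,6]} hit by 5; {[6,7],[7,8],[6,9]} hit by 7; {[9,10],[8,12]} hit by 10; {[14,16],[14,17],[16,18]} hit by 16; {[17,19]} hit by 19.
Points: 5, 7, 10, 16, 19 (5 total).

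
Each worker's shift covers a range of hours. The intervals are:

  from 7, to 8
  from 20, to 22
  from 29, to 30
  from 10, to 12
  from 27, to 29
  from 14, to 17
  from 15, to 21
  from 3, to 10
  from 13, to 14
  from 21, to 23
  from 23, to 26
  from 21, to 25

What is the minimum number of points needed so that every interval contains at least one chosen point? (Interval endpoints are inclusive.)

Sort by right endpoint; whenever an interval is uncovered, place a point at its right end.
By right end: [7,8]  [3,10]  [10,12]  [13,14]  [14,17]  [15,21]  [20,22]  [21,23]  [21,25]  [23,26]  [27,29]  [29,30]
[7,8] uncovered → point at 8; [10,12] uncovered → point at 12; [13,14] uncovered → point at 14; [15,21] uncovered → point at 21; [23,26] uncovered → point at 26; [27,29] uncovered → point at 29.
Points: 8, 12, 14, 21, 26, 29 (6 total).

6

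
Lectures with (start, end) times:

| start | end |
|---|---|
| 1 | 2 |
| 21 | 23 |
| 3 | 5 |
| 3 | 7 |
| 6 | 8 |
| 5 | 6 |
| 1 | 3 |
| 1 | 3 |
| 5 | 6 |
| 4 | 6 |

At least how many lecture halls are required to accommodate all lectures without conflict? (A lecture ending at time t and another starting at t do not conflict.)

The answer is the maximum number of intervals overlapping at any instant.
starts: [1, 1, 1, 3, 3, 4, 5, 5, 6, 21]
ends:   [2, 3, 3, 5, 6, 6, 6, 7, 8, 23]
s1→1 s1→2 s1→3 e2→2 e3→1 e3→0 s3→1 s3→2 s4→3 e5→2 s5→3 s5→4  — peak 4.

4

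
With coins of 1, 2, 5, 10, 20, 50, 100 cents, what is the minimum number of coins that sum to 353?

6

353 = 3×100 + 1×50 + 1×2 + 1×1
Total coins = 3 + 1 + 1 + 1 = 6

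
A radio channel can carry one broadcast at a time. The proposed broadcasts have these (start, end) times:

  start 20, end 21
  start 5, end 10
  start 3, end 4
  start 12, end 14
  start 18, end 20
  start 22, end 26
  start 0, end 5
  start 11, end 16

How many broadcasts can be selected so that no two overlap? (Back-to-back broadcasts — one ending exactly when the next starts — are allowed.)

6

Sorted by end: (3,4)  (0,5)  (5,10)  (12,14)  (11,16)  (18,20)  (20,21)  (22,26)
take (3,4); skip (0,5); take (5,10); take (12,14); take (18,20); take (20,21); take (22,26).
Selected 6 broadcasts.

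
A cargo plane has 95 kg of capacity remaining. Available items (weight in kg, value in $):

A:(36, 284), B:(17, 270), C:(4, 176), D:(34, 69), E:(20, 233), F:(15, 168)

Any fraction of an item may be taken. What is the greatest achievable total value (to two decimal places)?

1137.09

Sort by value per unit weight and fill in that order.
Order: C (176/4=44.00) > B (270/17=15.88) > E (233/20=11.65) > F (168/15=11.20) > A (284/36=7.89) > D (69/34=2.03)
Fill: take C (4 @ 176) → take B (17 @ 270) → take E (20 @ 233) → take F (15 @ 168) → take A (36 @ 284) → take 3/34 of D → 6.09; 95/95 used.
Total value = 1137.09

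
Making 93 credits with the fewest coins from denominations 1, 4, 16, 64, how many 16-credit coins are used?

1

93 = 1×64 + 1×16 + 3×4 + 1×1
Count of 16: 1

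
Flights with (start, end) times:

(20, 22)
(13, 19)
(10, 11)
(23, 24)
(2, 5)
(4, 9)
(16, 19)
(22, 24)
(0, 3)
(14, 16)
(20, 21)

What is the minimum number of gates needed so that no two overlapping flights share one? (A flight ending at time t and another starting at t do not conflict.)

2

starts: [0, 2, 4, 10, 13, 14, 16, 20, 20, 22, 23]
ends:   [3, 5, 9, 11, 16, 19, 19, 21, 22, 24, 24]
s0→1 s2→2  — peak 2.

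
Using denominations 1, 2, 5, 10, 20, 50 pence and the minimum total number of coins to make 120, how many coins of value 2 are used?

0

Greedy: take as many of the largest coin as possible, then repeat with the remainder.
120 − 2×50→20 − 1×20→0
Count of 2: 0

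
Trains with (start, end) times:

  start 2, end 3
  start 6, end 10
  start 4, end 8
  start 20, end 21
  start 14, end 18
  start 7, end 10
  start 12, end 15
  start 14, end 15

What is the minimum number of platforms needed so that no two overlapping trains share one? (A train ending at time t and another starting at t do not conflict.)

Count concurrent intervals with a sweep; the peak is the room count.
starts: [2, 4, 6, 7, 12, 14, 14, 20]
ends:   [3, 8, 10, 10, 15, 15, 18, 21]
s2→1 e3→0 s4→1 s6→2 s7→3  — peak 3.

3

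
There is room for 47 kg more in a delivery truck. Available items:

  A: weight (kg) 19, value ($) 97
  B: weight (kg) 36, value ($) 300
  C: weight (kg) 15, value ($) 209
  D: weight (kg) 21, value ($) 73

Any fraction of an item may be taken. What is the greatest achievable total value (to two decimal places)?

475.67

Order: C (209/15=13.93) > B (300/36=8.33) > A (97/19=5.11) > D (73/21=3.48)
Fill: take C (15 @ 209) → take 32/36 of B → 266.67; 47/47 used.
Total value = 475.67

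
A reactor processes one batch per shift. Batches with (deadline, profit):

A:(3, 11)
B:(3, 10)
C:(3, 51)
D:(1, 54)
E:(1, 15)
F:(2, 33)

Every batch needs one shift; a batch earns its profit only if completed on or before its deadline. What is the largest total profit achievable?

138

Take jobs in profit order; each goes to the latest open slot no later than its deadline.
By profit: D(d1,54), C(d3,51), F(d2,33), E(d1,15), A(d3,11), B(d3,10)
D→slot 1; C→slot 3; F→slot 2; E skipped; A skipped; B skipped.
Profit = 54 + 33 + 51 = 138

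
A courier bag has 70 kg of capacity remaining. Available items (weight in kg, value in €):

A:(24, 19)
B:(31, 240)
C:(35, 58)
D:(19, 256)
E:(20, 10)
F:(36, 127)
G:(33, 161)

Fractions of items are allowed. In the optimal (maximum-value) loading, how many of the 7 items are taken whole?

2

Greedy by value/weight ratio, highest first.
Ratios (sorted): D 13.47, B 7.74, G 4.88, F 3.53, C 1.66, A 0.79, E 0.50
take D (19 @ 256); take B (31 @ 240); take 20/33 of G → 97.58. Capacity used 70/70.
2 item(s) taken whole; one partial (take 20/33 of G).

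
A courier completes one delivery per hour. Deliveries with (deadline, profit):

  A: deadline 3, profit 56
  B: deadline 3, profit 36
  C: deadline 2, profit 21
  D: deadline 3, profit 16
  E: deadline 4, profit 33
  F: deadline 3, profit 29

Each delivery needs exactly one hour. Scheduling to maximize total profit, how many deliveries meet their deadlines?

Sort by profit descending; place each in the latest free slot ≤ its deadline.
Profit order: A=56 B=36 E=33 F=29 C=21 D=16
Assign: A→slot 3, B→slot 2, E→slot 4, F→slot 1, C skipped, D skipped.
Slots: [1:F] [2:B] [3:A] [4:E]
4 of 6 scheduled.

4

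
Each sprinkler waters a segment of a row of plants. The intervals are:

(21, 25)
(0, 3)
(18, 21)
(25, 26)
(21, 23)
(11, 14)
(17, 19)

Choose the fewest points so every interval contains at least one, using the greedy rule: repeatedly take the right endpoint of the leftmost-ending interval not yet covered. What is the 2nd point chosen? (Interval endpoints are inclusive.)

14

By right end: [0,3]  [11,14]  [17,19]  [18,21]  [21,23]  [21,25]  [25,26]
[0,3] uncovered → point at 3; [11,14] uncovered → point at 14; [17,19] uncovered → point at 19; [21,23] uncovered → point at 23; [25,26] uncovered → point at 26.
Points: 3, 14, 19, 23, 26 (5 total).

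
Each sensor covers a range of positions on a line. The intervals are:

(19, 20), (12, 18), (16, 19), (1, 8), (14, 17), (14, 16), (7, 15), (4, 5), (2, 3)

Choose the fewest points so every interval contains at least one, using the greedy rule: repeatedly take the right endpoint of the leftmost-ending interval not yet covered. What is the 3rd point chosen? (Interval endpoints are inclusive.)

15

Sort by right endpoint; whenever an interval is uncovered, place a point at its right end.
By right end: [2,3]  [4,5]  [1,8]  [7,15]  [14,16]  [14,17]  [12,18]  [16,19]  [19,20]
[2,3] uncovered → point at 3; [4,5] uncovered → point at 5; [7,15] uncovered → point at 15; [16,19] uncovered → point at 19.
Points: 3, 5, 15, 19 (4 total).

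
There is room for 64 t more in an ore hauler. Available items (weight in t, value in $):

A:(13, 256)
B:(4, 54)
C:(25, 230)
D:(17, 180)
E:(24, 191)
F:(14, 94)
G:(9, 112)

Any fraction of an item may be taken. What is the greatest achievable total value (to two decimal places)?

795.20

Greedy by value/weight ratio, highest first.
Ratios (sorted): A 19.69, B 13.50, G 12.44, D 10.59, C 9.20, E 7.96, F 6.71
take A (13 @ 256); take B (4 @ 54); take G (9 @ 112); take D (17 @ 180); take 21/25 of C → 193.20. Capacity used 64/64.
Total value = 795.20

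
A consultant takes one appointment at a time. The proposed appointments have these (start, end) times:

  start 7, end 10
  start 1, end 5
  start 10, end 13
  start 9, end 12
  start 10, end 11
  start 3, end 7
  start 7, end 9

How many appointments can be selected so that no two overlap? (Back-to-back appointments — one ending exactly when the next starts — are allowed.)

Sort by end time and greedily take each interval whose start is ≥ the last chosen end.
Sorted by end: (1,5)  (3,7)  (7,9)  (7,10)  (10,11)  (9,12)  (10,13)
take (1,5); take (7,9); take (10,11).
Selected 3 appointments.

3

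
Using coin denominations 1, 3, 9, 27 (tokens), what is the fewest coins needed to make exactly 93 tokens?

93 − 3×27→12 − 1×9→3 − 1×3→0
Total coins = 3 + 1 + 1 = 5

5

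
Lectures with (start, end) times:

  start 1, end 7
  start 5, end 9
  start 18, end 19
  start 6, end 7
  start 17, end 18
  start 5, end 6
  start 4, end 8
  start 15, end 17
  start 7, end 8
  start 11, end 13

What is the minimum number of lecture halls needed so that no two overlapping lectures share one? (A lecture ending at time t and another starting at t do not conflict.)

4

Count concurrent intervals with a sweep; the peak is the room count.
Events (time:±→running): 1:+→1 4:+→2 5:+→3 5:+→4 … peak 4.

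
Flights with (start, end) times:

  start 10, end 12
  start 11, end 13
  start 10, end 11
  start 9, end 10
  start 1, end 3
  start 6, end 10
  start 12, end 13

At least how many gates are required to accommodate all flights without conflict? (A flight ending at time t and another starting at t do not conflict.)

2

The answer is the maximum number of intervals overlapping at any instant.
Events (time:±→running): 1:+→1 3:-→0 6:+→1 9:+→2 … peak 2.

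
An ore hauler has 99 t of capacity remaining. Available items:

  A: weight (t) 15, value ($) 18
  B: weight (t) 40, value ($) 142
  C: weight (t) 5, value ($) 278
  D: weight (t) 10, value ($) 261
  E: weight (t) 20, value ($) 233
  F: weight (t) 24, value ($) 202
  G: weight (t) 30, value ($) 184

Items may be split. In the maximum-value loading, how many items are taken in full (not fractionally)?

Greedy by value/weight ratio, highest first.
Order: C (278/5=55.60) > D (261/10=26.10) > E (233/20=11.65) > F (202/24=8.42) > G (184/30=6.13) > B (142/40=3.55) > A (18/15=1.20)
Fill: take C (5 @ 278) → take D (10 @ 261) → take E (20 @ 233) → take F (24 @ 202) → take G (30 @ 184) → take 10/40 of B → 35.50; 99/99 used.
5 item(s) taken whole; one partial (take 10/40 of B).

5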